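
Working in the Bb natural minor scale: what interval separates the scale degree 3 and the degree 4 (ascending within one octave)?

Spelling the Bb natural minor scale: Bb C Db Eb F Gb Ab.
Scale degree 3 = Db; scale degree 4 = Eb.
Counting 2 letters and 2 half steps from Db gives a major second.

M2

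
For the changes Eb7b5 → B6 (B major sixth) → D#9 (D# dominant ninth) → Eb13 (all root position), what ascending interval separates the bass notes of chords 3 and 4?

diminished 2nd

The roots are D# and Eb.
2 letter names make it a second; at 0 semitones (a whole step narrower than major) the quality is diminished.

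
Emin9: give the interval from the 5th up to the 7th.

The chord tones of Emin9 are E G B D F#.
The 5th is B and the 7th is D.
3 letter names make it a third; at 3 semitones (a half step narrower than major) the quality is minor.

minor 3rd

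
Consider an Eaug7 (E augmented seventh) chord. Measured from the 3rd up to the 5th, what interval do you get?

E augmented seventh is spelled E–G#–B#–D.
That puts G# below B#.
G# up to B# spans 3 letter names and 4 semitones — a major third.

major 3rd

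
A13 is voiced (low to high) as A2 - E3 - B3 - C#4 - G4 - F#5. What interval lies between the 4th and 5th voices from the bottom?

diminished 5th

Those voices are C#4 and G4.
C# up to G is 6 semitones, a half step narrower than a perfect fifth, so the interval is diminished.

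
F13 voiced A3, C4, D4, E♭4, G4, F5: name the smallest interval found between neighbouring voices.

m2

Adjacent intervals: A3→C4 = minor third; C4→D4 = major second; D4→E♭4 = minor second; E♭4→G4 = major third; G4→F5 = minor seventh.
The smallest is D4 to E♭4, a minor second (1 semitone).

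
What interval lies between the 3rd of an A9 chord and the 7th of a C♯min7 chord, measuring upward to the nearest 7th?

minor seventh

The 3rd of A9 is C♯; the 7th of C♯min7 is B.
C♯ up to B is 10 semitones, a half step narrower than a major seventh, so the interval is minor.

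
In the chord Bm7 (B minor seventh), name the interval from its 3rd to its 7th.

Bmin7 is spelled B, D, F#, A.
The 3rd is D and the 7th is A.
Counting 5 letters and 7 half steps from D gives a perfect fifth.

perfect fifth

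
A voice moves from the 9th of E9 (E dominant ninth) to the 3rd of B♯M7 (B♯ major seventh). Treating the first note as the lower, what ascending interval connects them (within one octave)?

The 9th of E9 (E dominant ninth) is F♯; the 3rd of B♯M7 (B♯ major seventh) is D𝄪.
6 letter names make it a sixth; at 10 semitones (a half step wider than major) the quality is augmented.

augmented 6th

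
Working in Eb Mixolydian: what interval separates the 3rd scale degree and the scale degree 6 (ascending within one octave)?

Eb mixolydian: Eb F G Ab Bb C Db.
That puts G below C.
From G to C is 5 semitones, exactly the perfect fourth.

P4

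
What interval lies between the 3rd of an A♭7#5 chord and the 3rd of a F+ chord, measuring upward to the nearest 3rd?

M6

A♭7#5 has C as its 3rd, and F+ has A as its 3rd.
C up to A spans 6 letter names and 9 semitones — a major sixth.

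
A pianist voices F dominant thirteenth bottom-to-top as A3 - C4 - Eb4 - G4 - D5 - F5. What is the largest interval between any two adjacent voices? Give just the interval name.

perfect fifth

Adjacent intervals: A3→C4 = minor third; C4→Eb4 = minor third; Eb4→G4 = major third; G4→D5 = perfect fifth; D5→F5 = minor third.
The largest is G4 to D5, a perfect fifth (7 semitones).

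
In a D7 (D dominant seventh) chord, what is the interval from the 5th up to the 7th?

The chord tones of D7 are D F# A C.
The 5th is A and the 7th is C.
From A to C: 3 semitones over a third = minor.

minor 3rd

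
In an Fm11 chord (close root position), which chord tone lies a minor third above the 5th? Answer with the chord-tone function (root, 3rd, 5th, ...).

7th

Fm11: F Ab C Eb G Bb.
The 5th is C. A minor third above C is Eb.
Eb is the chord's 7th.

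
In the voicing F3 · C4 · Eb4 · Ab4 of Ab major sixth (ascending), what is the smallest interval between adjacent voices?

minor third

Adjacent intervals: F3→C4 = perfect fifth; C4→Eb4 = minor third; Eb4→Ab4 = perfect fourth.
The smallest is C4 to Eb4, a minor third (3 semitones).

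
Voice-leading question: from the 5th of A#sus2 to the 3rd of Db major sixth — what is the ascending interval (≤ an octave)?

diminished second

A#sus2 has E# as its 5th, and Db major sixth has F as its 3rd.
E# up to F is 0 semitones, a whole step narrower than a major second, so the interval is diminished.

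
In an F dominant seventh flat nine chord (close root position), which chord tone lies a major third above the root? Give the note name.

A

Spelling the chord: F–A–C–Eb–Gb.
The root is F. A major third above F is A.
A is the chord's 3rd.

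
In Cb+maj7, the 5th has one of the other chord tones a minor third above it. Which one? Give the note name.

Cb+maj7 is spelled Cb, Eb, G, Bb.
The 5th is G. A minor third above G is Bb.
Bb is the chord's 7th.

Bb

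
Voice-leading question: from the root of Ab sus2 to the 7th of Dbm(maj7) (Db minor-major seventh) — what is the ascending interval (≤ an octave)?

Ab sus2 has Ab as its root, and Dbm(maj7) (Db minor-major seventh) has C as its 7th.
From Ab to C is 4 semitones, exactly the major third.

M3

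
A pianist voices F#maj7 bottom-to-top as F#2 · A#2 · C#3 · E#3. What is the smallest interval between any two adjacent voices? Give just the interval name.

Adjacent intervals: F#2→A#2 = major third; A#2→C#3 = minor third; C#3→E#3 = major third.
The smallest is A#2 to C#3, a minor third (3 semitones).

minor third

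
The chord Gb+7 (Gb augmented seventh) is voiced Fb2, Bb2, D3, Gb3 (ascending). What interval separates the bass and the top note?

The outer voices are Fb2 and Gb3.
Counting 9 letters and 14 half steps from Fb gives a major ninth.

major ninth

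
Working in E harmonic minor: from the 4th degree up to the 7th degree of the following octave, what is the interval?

E harmonic minor: E F# G A B C D#.
That puts A below D#.
A up to D# is 18 semitones, a half step wider than a perfect eleventh, so the interval is augmented.

augmented 11th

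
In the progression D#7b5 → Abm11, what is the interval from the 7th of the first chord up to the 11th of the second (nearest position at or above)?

The 7th of D#7b5 is C#; the 11th of Abm11 is Db.
From C# to Db: 0 semitones over a second = diminished.

diminished second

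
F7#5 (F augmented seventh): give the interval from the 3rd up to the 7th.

Spelling the chord: F–A–C#–Eb.
3rd = A; 7th = Eb.
A up to Eb is 6 semitones, a half step narrower than a perfect fifth, so the interval is diminished.

diminished fifth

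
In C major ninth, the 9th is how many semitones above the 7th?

Cmaj9 (C major ninth): C, E, G, B, D.
B to D is a minor third: 3 semitones.

3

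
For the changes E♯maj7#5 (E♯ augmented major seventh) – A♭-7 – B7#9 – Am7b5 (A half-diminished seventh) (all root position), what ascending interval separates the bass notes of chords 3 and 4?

minor seventh

The roots are B and A.
B up to A is 10 semitones, a half step narrower than a major seventh, so the interval is minor.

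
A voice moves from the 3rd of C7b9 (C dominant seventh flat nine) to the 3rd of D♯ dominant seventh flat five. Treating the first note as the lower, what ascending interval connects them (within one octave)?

augmented second

C7b9 (C dominant seventh flat nine) has E as its 3rd, and D♯ dominant seventh flat five has F𝄪 as its 3rd.
From E to F𝄪: 3 semitones over a second = augmented.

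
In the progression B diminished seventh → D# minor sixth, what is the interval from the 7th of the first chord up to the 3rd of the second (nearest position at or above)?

augmented sixth

The 7th of B diminished seventh is Ab; the 3rd of D# minor sixth is F#.
From Ab to F#: 10 semitones over a sixth = augmented.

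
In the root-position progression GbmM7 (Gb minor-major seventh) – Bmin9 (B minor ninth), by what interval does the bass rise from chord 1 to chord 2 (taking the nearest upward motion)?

augmented third

The roots are Gb and B.
From Gb to B: 5 semitones over a third = augmented.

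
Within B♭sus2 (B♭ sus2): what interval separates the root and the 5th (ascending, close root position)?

Spelling the chord: B♭-C-F.
That puts B♭ below F.
Counting 5 letters and 7 half steps from B♭ gives a perfect fifth.

P5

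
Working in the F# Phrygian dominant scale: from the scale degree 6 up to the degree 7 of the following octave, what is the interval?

F# phrygian dominant: F# G A# B C# D E.
So we need the interval from D up to E.
From D to E is 14 semitones, exactly the major ninth.

major ninth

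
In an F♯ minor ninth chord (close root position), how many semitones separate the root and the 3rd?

F♯min9 is spelled F♯, A, C♯, E, G♯.
F♯ to A is a minor third: 3 semitones.

3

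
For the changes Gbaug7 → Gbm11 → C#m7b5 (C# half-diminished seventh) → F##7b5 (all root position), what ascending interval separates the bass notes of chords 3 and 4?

The roots are C# and F##.
4 letter names make it a fourth; at 6 semitones (a half step wider than perfect) the quality is augmented.

augmented fourth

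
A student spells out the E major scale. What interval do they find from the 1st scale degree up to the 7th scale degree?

M7

The scale runs E F♯ G♯ A B C♯ D♯.
1st scale degree = E; degree 7 = D♯.
Counting 7 letters and 11 half steps from E gives a major seventh.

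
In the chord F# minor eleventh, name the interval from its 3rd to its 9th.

major 7th

F#m11 is spelled F#–A–C#–E–G#–B.
3rd = A; 9th = G#.
A up to G# spans 7 letter names and 11 semitones — a major seventh.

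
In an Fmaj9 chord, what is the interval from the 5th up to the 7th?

The chord tones of Fmaj9 (F major ninth) are F, A, C, E, G.
5th = C; 7th = E.
Counting 3 letters and 4 half steps from C gives a major third.

major third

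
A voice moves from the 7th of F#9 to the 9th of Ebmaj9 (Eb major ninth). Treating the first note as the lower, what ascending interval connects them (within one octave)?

The 7th of F#9 is E; the 9th of Ebmaj9 (Eb major ninth) is F.
From E to F: 1 semitone over a second = minor.

minor 2nd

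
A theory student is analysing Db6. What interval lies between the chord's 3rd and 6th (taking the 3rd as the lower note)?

Db6 (Db major sixth) is spelled Db, F, Ab, Bb.
The 3rd is F and the 6th is Bb.
From F to Bb is 5 semitones, exactly the perfect fourth.

perfect 4th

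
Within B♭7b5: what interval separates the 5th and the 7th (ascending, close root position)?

The chord tones of B♭7b5 are B♭-D-F♭-A♭.
That puts F♭ below A♭.
Counting 3 letters and 4 half steps from F♭ gives a major third.

M3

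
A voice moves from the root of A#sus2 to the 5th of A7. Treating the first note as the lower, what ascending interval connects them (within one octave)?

diminished fifth

The root of A#sus2 is A#; the 5th of A7 is E.
5 letter names make it a fifth; at 6 semitones (a half step narrower than perfect) the quality is diminished.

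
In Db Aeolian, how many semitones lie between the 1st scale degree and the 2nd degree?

2

The scale is Db Eb Fb Gb Ab Bbb Cb.
Db up to Eb is a major second — 2 semitones.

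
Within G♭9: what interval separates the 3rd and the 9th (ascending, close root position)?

minor 7th

G♭9: G♭–B♭–D♭–F♭–A♭.
So we need the interval from B♭ up to A♭.
From B♭ to A♭: 10 semitones over a seventh = minor.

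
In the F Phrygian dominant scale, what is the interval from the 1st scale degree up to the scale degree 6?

The scale runs F Gb A Bb C Db Eb.
So we need the interval from F up to Db.
F up to Db is 8 semitones, a half step narrower than a major sixth, so the interval is minor.

minor sixth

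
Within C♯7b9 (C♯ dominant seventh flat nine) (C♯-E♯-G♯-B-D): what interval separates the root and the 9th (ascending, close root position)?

m9

So we need the interval from C♯ up to D.
C♯ up to D is 13 semitones, a half step narrower than a major ninth, so the interval is minor.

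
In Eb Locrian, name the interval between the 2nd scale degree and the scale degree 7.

major sixth

Eb locrian: Eb Fb Gb Ab Bbb Cb Db.
So we need the interval from Fb up to Db.
Fb up to Db spans 6 letter names and 9 semitones — a major sixth.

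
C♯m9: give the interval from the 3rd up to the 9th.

major seventh

C♯min9: C♯, E, G♯, B, D♯.
So we need the interval from E up to D♯.
Counting 7 letters and 11 half steps from E gives a major seventh.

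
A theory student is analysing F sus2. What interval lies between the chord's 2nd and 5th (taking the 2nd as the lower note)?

perfect fourth

Fsus2 is spelled F, G, C.
That puts G below C.
From G to C is 5 semitones, exactly the perfect fourth.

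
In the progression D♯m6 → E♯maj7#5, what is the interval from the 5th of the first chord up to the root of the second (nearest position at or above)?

P5

The 5th of D♯m6 is A♯; the root of E♯maj7#5 is E♯.
From A♯ to E♯ is 7 semitones, exactly the perfect fifth.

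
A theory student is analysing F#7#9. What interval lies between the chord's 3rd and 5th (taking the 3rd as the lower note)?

Spelling the chord: F# A# C# E G##.
That puts A# below C#.
From A# to C#: 3 semitones over a third = minor.

minor third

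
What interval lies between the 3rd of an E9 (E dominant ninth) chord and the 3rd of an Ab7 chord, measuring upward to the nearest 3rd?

diminished 4th

E9 (E dominant ninth) has G# as its 3rd, and Ab7 has C as its 3rd.
4 letter names make it a fourth; at 4 semitones (a half step narrower than perfect) the quality is diminished.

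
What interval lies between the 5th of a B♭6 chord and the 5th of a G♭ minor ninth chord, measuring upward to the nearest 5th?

The 5th of B♭6 is F; the 5th of G♭ minor ninth is D♭.
From F to D♭: 8 semitones over a sixth = minor.

m6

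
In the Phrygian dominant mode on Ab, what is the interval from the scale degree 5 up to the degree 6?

m2

The scale runs Ab Bbb C Db Eb Fb Gb.
So we need the interval from Eb up to Fb.
Eb up to Fb is 1 semitone, a half step narrower than a major second, so the interval is minor.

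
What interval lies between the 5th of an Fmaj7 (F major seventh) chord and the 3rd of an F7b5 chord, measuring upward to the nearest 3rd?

The 5th of Fmaj7 (F major seventh) is C; the 3rd of F7b5 is A.
Counting 6 letters and 9 half steps from C gives a major sixth.

major sixth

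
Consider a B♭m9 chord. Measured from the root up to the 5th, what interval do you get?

Spelling the chord: B♭–D♭–F–A♭–C.
That puts B♭ below F.
Counting 5 letters and 7 half steps from B♭ gives a perfect fifth.

P5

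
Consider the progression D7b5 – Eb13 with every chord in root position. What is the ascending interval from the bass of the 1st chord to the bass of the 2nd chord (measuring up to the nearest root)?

The roots are D and Eb.
From D to Eb: 1 semitone over a second = minor.

minor second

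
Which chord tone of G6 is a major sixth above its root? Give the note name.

E

The chord tones of G6 are G-B-D-E.
The root is G. A major sixth above G is E.
E is the chord's 6th.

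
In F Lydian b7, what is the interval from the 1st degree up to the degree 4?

augmented fourth

The scale runs F G A B C D Eb.
That puts F below B.
4 letter names make it a fourth; at 6 semitones (a half step wider than perfect) the quality is augmented.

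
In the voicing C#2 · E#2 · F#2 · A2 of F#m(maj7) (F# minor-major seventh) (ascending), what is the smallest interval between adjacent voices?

minor second

Adjacent intervals: C#2→E#2 = major third; E#2→F#2 = minor second; F#2→A2 = minor third.
The smallest is E#2 to F#2, a minor second (1 semitone).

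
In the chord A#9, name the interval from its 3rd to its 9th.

A# dominant ninth: A#, C##, E#, G#, B#.
The 3rd is C## and the 9th is B#.
From C## to B#: 10 semitones over a seventh = minor.

minor seventh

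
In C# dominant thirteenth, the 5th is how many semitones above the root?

7

C# dominant thirteenth: C#, E#, G#, B, D#, A#.
C# to G# is a perfect fifth: 7 semitones.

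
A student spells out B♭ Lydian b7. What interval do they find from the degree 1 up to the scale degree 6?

The scale runs B♭ C D E F G A♭.
The degree 1 is B♭ and the scale degree 6 is G.
B♭ up to G spans 6 letter names and 9 semitones — a major sixth.

M6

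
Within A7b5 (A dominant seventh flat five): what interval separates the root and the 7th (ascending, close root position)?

A7b5: A–C#–Eb–G.
Root = A; 7th = G.
A up to G is 10 semitones, a half step narrower than a major seventh, so the interval is minor.

minor seventh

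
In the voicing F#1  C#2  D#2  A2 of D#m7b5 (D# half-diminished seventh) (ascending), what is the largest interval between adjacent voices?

Adjacent intervals: F#1→C#2 = perfect fifth; C#2→D#2 = major second; D#2→A2 = diminished fifth.
The largest is F#1 to C#2, a perfect fifth (7 semitones).

perfect fifth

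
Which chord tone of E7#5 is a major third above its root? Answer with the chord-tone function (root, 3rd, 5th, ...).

E augmented seventh is spelled E G# B# D.
The root is E. A major third above E is G#.
G# is the chord's 3rd.

3rd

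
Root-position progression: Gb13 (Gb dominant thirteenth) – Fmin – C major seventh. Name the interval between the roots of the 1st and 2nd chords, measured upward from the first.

The roots are Gb and F.
Counting 7 letters and 11 half steps from Gb gives a major seventh.

major 7th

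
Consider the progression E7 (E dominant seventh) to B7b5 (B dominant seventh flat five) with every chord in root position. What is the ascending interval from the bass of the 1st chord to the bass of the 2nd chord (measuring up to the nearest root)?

perfect fifth

The roots are E and B.
From E to B is 7 semitones, exactly the perfect fifth.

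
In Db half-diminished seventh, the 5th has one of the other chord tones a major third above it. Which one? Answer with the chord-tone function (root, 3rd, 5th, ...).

Dbø7 is spelled Db, Fb, Abb, Cb.
The 5th is Abb. A major third above Abb is Cb.
Cb is the chord's 7th.

7th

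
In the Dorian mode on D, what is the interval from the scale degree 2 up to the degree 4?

minor 3rd

D dorian: D E F G A B C.
That puts E below G.
E up to G is 3 semitones, a half step narrower than a major third, so the interval is minor.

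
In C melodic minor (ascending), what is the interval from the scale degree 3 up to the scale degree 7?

The scale runs C D Eb F G A B.
So we need the interval from Eb up to B.
5 letter names make it a fifth; at 8 semitones (a half step wider than perfect) the quality is augmented.

augmented 5th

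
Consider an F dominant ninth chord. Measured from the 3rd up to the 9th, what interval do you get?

m7

F9 (F dominant ninth) is spelled F–A–C–E♭–G.
So we need the interval from A up to G.
A up to G is 10 semitones, a half step narrower than a major seventh, so the interval is minor.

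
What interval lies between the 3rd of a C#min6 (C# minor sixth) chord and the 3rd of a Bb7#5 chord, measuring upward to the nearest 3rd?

minor seventh

The 3rd of C#min6 (C# minor sixth) is E; the 3rd of Bb7#5 is D.
7 letter names make it a seventh; at 10 semitones (a half step narrower than major) the quality is minor.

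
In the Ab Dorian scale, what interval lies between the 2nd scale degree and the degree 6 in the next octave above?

The scale runs Ab Bb Cb Db Eb F Gb.
That puts Bb below F.
Counting 12 letters and 19 half steps from Bb gives a perfect twelfth.

perfect twelfth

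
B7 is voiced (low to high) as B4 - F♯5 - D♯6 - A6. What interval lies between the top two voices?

diminished 5th

Those voices are D♯6 and A6.
From D♯ to A: 6 semitones over a fifth = diminished.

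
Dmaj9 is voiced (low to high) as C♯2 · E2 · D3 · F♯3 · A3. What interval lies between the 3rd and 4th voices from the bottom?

Those voices are D3 and F♯3.
Counting 3 letters and 4 half steps from D gives a major third.

major 3rd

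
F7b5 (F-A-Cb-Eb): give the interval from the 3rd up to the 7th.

So we need the interval from A up to Eb.
5 letter names make it a fifth; at 6 semitones (a half step narrower than perfect) the quality is diminished.

diminished 5th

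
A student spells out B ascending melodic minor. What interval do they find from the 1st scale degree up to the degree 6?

major sixth

B melodic minor: B C# D E F# G# A#.
So we need the interval from B up to G#.
B up to G# spans 6 letter names and 9 semitones — a major sixth.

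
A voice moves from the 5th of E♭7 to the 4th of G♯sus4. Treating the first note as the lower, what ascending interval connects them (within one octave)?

augmented second

The 5th of E♭7 is B♭; the 4th of G♯sus4 is C♯.
2 letter names make it a second; at 3 semitones (a half step wider than major) the quality is augmented.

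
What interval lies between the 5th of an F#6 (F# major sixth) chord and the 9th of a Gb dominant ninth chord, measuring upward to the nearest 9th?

d6

F#6 (F# major sixth) has C# as its 5th, and Gb dominant ninth has Ab as its 9th.
From C# to Ab: 7 semitones over a sixth = diminished.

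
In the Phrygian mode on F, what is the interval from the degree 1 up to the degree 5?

P5

Spelling the Phrygian mode on F: F Gb Ab Bb C Db Eb.
Degree 1 = F; 5th scale degree = C.
Counting 5 letters and 7 half steps from F gives a perfect fifth.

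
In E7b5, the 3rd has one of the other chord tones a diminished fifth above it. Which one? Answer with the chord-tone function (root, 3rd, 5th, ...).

E7b5 is spelled E G♯ B♭ D.
The 3rd is G♯. A diminished fifth above G♯ is D.
D is the chord's 7th.

7th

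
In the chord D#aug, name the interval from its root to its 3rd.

major 3rd

Spelling the chord: D#-F##-A##.
So we need the interval from D# up to F##.
D# up to F## spans 3 letter names and 4 semitones — a major third.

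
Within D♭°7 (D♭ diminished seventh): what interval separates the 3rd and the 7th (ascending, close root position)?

diminished fifth

Spelling the chord: D♭ F♭ A𝄫 C𝄫.
The 3rd is F♭ and the 7th is C𝄫.
F♭ up to C𝄫 is 6 semitones, a half step narrower than a perfect fifth, so the interval is diminished.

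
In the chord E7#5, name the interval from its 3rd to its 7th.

diminished 5th

The chord tones of E augmented seventh are E G# B# D.
So we need the interval from G# up to D.
G# up to D is 6 semitones, a half step narrower than a perfect fifth, so the interval is diminished.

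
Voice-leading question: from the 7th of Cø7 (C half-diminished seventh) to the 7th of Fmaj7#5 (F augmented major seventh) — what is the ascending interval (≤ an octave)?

Cø7 (C half-diminished seventh) has Bb as its 7th, and Fmaj7#5 (F augmented major seventh) has E as its 7th.
Bb up to E is 6 semitones, a half step wider than a perfect fourth, so the interval is augmented.

A4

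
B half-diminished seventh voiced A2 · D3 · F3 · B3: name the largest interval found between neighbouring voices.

A4

Adjacent intervals: A2→D3 = perfect fourth; D3→F3 = minor third; F3→B3 = augmented fourth.
The largest is F3 to B3, an augmented fourth (6 semitones).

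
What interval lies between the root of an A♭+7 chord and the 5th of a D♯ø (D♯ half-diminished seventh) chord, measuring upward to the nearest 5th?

The root of A♭+7 is A♭; the 5th of D♯ø (D♯ half-diminished seventh) is A.
From A♭ to A: 1 semitone over a unison = augmented.

augmented unison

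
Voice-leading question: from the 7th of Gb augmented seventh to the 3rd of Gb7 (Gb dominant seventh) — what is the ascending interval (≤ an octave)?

augmented 4th

Gb augmented seventh has Fb as its 7th, and Gb7 (Gb dominant seventh) has Bb as its 3rd.
Fb up to Bb is 6 semitones, a half step wider than a perfect fourth, so the interval is augmented.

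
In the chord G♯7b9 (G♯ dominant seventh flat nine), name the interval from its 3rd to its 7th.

diminished 5th

The chord tones of G♯ dominant seventh flat nine are G♯, B♯, D♯, F♯, A.
3rd = B♯; 7th = F♯.
5 letter names make it a fifth; at 6 semitones (a half step narrower than perfect) the quality is diminished.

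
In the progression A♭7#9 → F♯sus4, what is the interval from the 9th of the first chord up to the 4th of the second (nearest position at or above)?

perfect 1st

A♭7#9 has B as its 9th, and F♯sus4 has B as its 4th.
B up to B spans 1 letter names and 0 semitones — a perfect unison.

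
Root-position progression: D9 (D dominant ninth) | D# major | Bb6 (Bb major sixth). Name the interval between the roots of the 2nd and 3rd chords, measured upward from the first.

The roots are D# and Bb.
D# up to Bb is 7 semitones, a whole step narrower than a major sixth, so the interval is diminished.

diminished sixth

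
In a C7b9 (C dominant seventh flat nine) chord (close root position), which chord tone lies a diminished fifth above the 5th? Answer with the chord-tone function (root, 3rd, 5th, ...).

The chord tones of C7b9 (C dominant seventh flat nine) are C–E–G–Bb–Db.
The 5th is G. A diminished fifth above G is Db.
Db is the chord's 9th.

9th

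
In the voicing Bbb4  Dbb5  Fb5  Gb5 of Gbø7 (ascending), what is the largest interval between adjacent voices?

major third

Adjacent intervals: Bbb4→Dbb5 = minor third; Dbb5→Fb5 = major third; Fb5→Gb5 = major second.
The largest is Dbb5 to Fb5, a major third (4 semitones).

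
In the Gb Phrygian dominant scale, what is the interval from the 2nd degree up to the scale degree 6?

perfect fifth

Gb phrygian dominant: Gb Abb Bb Cb Db Ebb Fb.
So we need the interval from Abb up to Ebb.
Counting 5 letters and 7 half steps from Abb gives a perfect fifth.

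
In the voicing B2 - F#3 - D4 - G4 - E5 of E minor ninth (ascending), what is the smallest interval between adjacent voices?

Adjacent intervals: B2→F#3 = perfect fifth; F#3→D4 = minor sixth; D4→G4 = perfect fourth; G4→E5 = major sixth.
The smallest is D4 to G4, a perfect fourth (5 semitones).

perfect 4th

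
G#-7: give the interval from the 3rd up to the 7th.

perfect fifth

G# minor seventh: G#-B-D#-F#.
The 3rd is B and the 7th is F#.
Counting 5 letters and 7 half steps from B gives a perfect fifth.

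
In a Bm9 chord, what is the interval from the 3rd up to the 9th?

major seventh

The chord tones of B minor ninth are B-D-F♯-A-C♯.
So we need the interval from D up to C♯.
D up to C♯ spans 7 letter names and 11 semitones — a major seventh.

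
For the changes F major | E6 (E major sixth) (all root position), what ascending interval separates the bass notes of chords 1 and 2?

The roots are F and E.
From F to E is 11 semitones, exactly the major seventh.

major 7th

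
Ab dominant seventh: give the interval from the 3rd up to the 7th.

Ab dominant seventh is spelled Ab–C–Eb–Gb.
The 3rd is C and the 7th is Gb.
5 letter names make it a fifth; at 6 semitones (a half step narrower than perfect) the quality is diminished.

diminished fifth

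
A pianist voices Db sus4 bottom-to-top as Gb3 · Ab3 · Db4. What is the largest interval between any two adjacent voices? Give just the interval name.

Adjacent intervals: Gb3→Ab3 = major second; Ab3→Db4 = perfect fourth.
The largest is Ab3 to Db4, a perfect fourth (5 semitones).

perfect fourth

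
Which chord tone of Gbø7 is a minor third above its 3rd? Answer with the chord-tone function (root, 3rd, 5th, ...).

Gbø is spelled Gb-Bbb-Dbb-Fb.
The 3rd is Bbb. A minor third above Bbb is Dbb.
Dbb is the chord's 5th.

5th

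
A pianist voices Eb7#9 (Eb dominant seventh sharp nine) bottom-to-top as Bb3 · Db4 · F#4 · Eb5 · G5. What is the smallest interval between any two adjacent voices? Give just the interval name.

minor third

Adjacent intervals: Bb3→Db4 = minor third; Db4→F#4 = augmented third; F#4→Eb5 = diminished seventh; Eb5→G5 = major third.
The smallest is Bb3 to Db4, a minor third (3 semitones).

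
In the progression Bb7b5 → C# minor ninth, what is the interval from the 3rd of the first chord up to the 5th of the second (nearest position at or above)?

Bb7b5 has D as its 3rd, and C# minor ninth has G# as its 5th.
From D to G#: 6 semitones over a fourth = augmented.

augmented fourth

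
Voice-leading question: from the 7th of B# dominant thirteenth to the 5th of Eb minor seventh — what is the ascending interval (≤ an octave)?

B# dominant thirteenth has A# as its 7th, and Eb minor seventh has Bb as its 5th.
From A# to Bb: 0 semitones over a second = diminished.

diminished 2nd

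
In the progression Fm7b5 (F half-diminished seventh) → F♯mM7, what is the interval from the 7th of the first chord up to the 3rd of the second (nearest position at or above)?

Fm7b5 (F half-diminished seventh) has E♭ as its 7th, and F♯mM7 has A as its 3rd.
E♭ up to A is 6 semitones, a half step wider than a perfect fourth, so the interval is augmented.

augmented 4th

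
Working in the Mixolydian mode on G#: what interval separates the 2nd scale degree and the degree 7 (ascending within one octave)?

minor sixth

G# mixolydian: G# A# B# C# D# E# F#.
That puts A# below F#.
A# up to F# is 8 semitones, a half step narrower than a major sixth, so the interval is minor.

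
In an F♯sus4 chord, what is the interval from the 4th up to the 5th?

major 2nd

F♯sus4 is spelled F♯–B–C♯.
So we need the interval from B up to C♯.
B up to C♯ spans 2 letter names and 2 semitones — a major second.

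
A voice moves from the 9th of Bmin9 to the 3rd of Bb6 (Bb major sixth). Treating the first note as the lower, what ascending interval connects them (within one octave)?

minor 2nd

Bmin9 has C# as its 9th, and Bb6 (Bb major sixth) has D as its 3rd.
From C# to D: 1 semitone over a second = minor.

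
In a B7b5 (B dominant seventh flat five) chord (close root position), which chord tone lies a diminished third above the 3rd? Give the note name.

F

The chord tones of B7b5 are B-D#-F-A.
The 3rd is D#. A diminished third above D# is F.
F is the chord's 5th.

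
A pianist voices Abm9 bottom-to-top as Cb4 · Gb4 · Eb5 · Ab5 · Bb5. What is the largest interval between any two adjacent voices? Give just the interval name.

Adjacent intervals: Cb4→Gb4 = perfect fifth; Gb4→Eb5 = major sixth; Eb5→Ab5 = perfect fourth; Ab5→Bb5 = major second.
The largest is Gb4 to Eb5, a major sixth (9 semitones).

major sixth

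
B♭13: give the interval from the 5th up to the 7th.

The chord tones of B♭13 are B♭–D–F–A♭–C–G.
The 5th is F and the 7th is A♭.
From F to A♭: 3 semitones over a third = minor.

minor third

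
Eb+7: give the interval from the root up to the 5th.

Eb7#5 is spelled Eb G B Db.
Root = Eb; 5th = B.
From Eb to B: 8 semitones over a fifth = augmented.

augmented 5th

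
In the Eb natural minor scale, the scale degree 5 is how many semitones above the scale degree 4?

2

The scale is Eb F Gb Ab Bb Cb Db.
Ab up to Bb is a major second — 2 semitones.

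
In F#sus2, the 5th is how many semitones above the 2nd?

The chord tones of F#sus2 are F#-G#-C#.
G# to C# is a perfect fourth: 5 semitones.

5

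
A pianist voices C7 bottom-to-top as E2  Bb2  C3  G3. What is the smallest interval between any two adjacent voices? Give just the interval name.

major second

Adjacent intervals: E2→Bb2 = diminished fifth; Bb2→C3 = major second; C3→G3 = perfect fifth.
The smallest is Bb2 to C3, a major second (2 semitones).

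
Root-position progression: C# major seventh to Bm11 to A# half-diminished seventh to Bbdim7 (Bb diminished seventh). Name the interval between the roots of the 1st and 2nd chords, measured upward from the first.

m7

The roots are C# and B.
7 letter names make it a seventh; at 10 semitones (a half step narrower than major) the quality is minor.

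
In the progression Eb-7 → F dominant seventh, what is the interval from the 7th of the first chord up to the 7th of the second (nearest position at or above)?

major second

Eb-7 has Db as its 7th, and F dominant seventh has Eb as its 7th.
Counting 2 letters and 2 half steps from Db gives a major second.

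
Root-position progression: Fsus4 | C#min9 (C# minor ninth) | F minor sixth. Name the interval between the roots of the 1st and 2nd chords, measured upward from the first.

The roots are F and C#.
5 letter names make it a fifth; at 8 semitones (a half step wider than perfect) the quality is augmented.

augmented fifth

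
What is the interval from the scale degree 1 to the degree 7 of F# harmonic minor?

major 7th

Spelling F# harmonic minor: F# G# A B C# D E#.
Scale degree 1 = F#; 7th scale degree = E#.
From F# to E# is 11 semitones, exactly the major seventh.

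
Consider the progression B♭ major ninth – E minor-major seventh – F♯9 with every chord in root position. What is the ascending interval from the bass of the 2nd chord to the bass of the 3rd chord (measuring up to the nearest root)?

The roots are E and F♯.
Counting 2 letters and 2 half steps from E gives a major second.

major second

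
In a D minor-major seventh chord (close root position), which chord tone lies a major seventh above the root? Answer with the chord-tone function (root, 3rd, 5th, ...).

Dm(maj7) (D minor-major seventh) is spelled D, F, A, C#.
The root is D. A major seventh above D is C#.
C# is the chord's 7th.

7th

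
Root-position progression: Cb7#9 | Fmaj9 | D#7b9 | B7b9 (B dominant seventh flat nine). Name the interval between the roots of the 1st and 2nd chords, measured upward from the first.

The roots are Cb and F.
Cb up to F is 6 semitones, a half step wider than a perfect fourth, so the interval is augmented.

augmented fourth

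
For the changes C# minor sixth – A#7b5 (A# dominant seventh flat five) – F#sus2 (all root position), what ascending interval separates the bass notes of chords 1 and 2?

major sixth

The roots are C# and A#.
C# up to A# spans 6 letter names and 9 semitones — a major sixth.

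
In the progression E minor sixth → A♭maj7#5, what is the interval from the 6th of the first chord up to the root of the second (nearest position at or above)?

The 6th of E minor sixth is C♯; the root of A♭maj7#5 is A♭.
C♯ up to A♭ is 7 semitones, a whole step narrower than a major sixth, so the interval is diminished.

diminished sixth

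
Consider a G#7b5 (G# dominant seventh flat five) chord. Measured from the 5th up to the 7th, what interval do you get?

M3

G#7b5 (G# dominant seventh flat five) is spelled G#–B#–D–F#.
So we need the interval from D up to F#.
D up to F# spans 3 letter names and 4 semitones — a major third.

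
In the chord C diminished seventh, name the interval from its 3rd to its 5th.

Cdim7 is spelled C Eb Gb Bbb.
So we need the interval from Eb up to Gb.
Eb up to Gb is 3 semitones, a half step narrower than a major third, so the interval is minor.

minor third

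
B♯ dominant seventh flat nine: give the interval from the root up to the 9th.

m9

B♯ dominant seventh flat nine is spelled B♯, D𝄪, F𝄪, A♯, C♯.
So we need the interval from B♯ up to C♯.
From B♯ to C♯: 13 semitones over a ninth = minor.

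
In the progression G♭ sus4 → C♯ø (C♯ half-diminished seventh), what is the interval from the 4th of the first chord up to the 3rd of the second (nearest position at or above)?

augmented third

The 4th of G♭ sus4 is C♭; the 3rd of C♯ø (C♯ half-diminished seventh) is E.
C♭ up to E is 5 semitones, a half step wider than a major third, so the interval is augmented.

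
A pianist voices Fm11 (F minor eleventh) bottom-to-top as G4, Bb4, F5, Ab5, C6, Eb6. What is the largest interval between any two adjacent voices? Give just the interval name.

Adjacent intervals: G4→Bb4 = minor third; Bb4→F5 = perfect fifth; F5→Ab5 = minor third; Ab5→C6 = major third; C6→Eb6 = minor third.
The largest is Bb4 to F5, a perfect fifth (7 semitones).

perfect fifth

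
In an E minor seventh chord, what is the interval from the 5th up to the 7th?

minor third

E-7 is spelled E-G-B-D.
The 5th is B and the 7th is D.
B up to D is 3 semitones, a half step narrower than a major third, so the interval is minor.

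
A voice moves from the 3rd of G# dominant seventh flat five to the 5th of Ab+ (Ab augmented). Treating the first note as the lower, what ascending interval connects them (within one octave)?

d4

The 3rd of G# dominant seventh flat five is B#; the 5th of Ab+ (Ab augmented) is E.
From B# to E: 4 semitones over a fourth = diminished.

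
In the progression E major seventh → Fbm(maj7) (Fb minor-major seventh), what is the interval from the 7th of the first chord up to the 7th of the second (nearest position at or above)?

The 7th of E major seventh is D#; the 7th of Fbm(maj7) (Fb minor-major seventh) is Eb.
D# up to Eb is 0 semitones, a whole step narrower than a major second, so the interval is diminished.

diminished second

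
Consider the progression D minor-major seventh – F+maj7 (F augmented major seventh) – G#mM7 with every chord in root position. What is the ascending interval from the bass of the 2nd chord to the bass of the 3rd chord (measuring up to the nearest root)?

augmented second

The roots are F and G#.
2 letter names make it a second; at 3 semitones (a half step wider than major) the quality is augmented.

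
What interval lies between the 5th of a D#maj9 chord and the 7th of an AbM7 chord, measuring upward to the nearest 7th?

D#maj9 has A# as its 5th, and AbM7 has G as its 7th.
From A# to G: 9 semitones over a seventh = diminished.

diminished seventh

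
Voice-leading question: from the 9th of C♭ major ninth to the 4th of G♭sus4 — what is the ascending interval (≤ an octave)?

minor 7th

The 9th of C♭ major ninth is D♭; the 4th of G♭sus4 is C♭.
D♭ up to C♭ is 10 semitones, a half step narrower than a major seventh, so the interval is minor.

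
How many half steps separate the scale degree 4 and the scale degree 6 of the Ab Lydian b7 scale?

3

The scale is Ab Bb C D Eb F Gb.
D up to F is a minor third — 3 semitones.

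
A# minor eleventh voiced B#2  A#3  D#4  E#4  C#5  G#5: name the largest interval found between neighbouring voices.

Adjacent intervals: B#2→A#3 = minor seventh; A#3→D#4 = perfect fourth; D#4→E#4 = major second; E#4→C#5 = minor sixth; C#5→G#5 = perfect fifth.
The largest is B#2 to A#3, a minor seventh (10 semitones).

minor 7th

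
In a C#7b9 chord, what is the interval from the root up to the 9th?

minor ninth

C#7b9 (C# dominant seventh flat nine) is spelled C#, E#, G#, B, D.
The root is C# and the 9th is D.
C# up to D is 13 semitones, a half step narrower than a major ninth, so the interval is minor.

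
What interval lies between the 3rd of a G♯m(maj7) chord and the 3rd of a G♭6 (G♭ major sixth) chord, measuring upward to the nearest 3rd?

diminished octave

G♯m(maj7) has B as its 3rd, and G♭6 (G♭ major sixth) has B♭ as its 3rd.
8 letter names make it an octave; at 11 semitones (a half step narrower than perfect) the quality is diminished.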